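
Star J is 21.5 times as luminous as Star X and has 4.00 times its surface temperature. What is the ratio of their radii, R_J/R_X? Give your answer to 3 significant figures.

0.290

L ∝ R²T⁴ gives R ∝ √L / T², so
R_J/R_X = √(21.5) / (4.00)² = 4.637 / 16.00 = 0.2898.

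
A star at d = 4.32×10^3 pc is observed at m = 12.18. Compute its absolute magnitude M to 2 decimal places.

-1.00

M = m − 5 log₁₀(d/10 pc) = 12.18 − 5 log₁₀(4.32×10^3/10)
  = 12.18 − 5 × 2.635 = 12.18 − 13.18 = -1.00.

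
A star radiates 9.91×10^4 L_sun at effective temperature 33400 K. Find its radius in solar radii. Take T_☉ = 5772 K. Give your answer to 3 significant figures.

9.40 solar radii

R/R_☉ = √(L/L_☉) / (T/T_☉)² = √(9.91×10^4) / (5.787)²
       = 314.8 / 33.48 = 9.401.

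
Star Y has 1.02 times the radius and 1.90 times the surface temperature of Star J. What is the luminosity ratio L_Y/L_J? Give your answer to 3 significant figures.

13.6

From the Stefan–Boltzmann law, L ∝ R²T⁴, so
L_Y/L_J = (R_Y/R_J)² (T_Y/T_J)⁴ = (1.02)² × (1.90)⁴ = 1.040 × 13.03 = 13.56.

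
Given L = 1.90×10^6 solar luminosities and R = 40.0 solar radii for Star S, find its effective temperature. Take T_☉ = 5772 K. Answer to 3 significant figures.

3.39×10^4 K

T/T_☉ = (L/L_☉)^(1/4) / (R/R_☉)^(1/2)
T = 5772 × (1.90×10^6)^(1/4) / √(40.0) = 5772 × 37.13 / 6.325 = 3.388×10^4 K.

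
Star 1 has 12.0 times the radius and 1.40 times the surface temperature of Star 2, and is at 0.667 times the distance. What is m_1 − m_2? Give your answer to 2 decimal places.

-7.74

L_1/L_2 = (12.0)²(1.40)⁴ = 553.2.
F_1/F_2 = (L_1/L_2)/(d_1/d_2)² = 553.2/0.4449 = 1243.
m_1 − m_2 = −2.5 log₁₀(1243) = -7.74.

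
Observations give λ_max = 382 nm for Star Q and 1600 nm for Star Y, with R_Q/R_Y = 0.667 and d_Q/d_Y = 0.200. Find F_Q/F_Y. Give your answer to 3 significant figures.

3.42×10^3

Wien's law: T_Q/T_Y = λ_Y/λ_Q = 1600/382 = 4.188.
L_Q/L_Y = (R_Q/R_Y)²(T_Q/T_Y)⁴ = (0.667)²(4.188)⁴ = 136.9.
F_Q/F_Y = (L_Q/L_Y)/(d_Q/d_Y)² = 136.9/(0.200)² = 3423.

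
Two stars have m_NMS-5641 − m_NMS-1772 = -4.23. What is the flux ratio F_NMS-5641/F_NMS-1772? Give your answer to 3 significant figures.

F_NMS-5641/F_NMS-1772 = 10^(−(m_NMS-5641 − m_NMS-1772)/2.5) = 10^(4.23/2.5) = 10^1.692 = 49.20.

49.2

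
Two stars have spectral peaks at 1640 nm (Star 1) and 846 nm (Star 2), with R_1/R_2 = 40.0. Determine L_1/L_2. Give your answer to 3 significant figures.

Wien's law gives T ∝ 1/λ_max, so T_1/T_2 = λ_2/λ_1 = 846/1640 = 0.5159.
Then L ∝ R²T⁴ gives L_1/L_2 = (40.0)² × (0.5159)⁴ = 1600 × 0.07081 = 113.3.

113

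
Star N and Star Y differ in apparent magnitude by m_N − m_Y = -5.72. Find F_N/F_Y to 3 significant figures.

194

F_N/F_Y = 10^(−(m_N − m_Y)/2.5) = 10^(5.72/2.5) = 10^2.288 = 194.1.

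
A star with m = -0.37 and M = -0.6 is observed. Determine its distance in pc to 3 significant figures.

m − M = 5 log₁₀(d/10 pc)
-0.37 − (-0.6) = 0.23 = 5 log₁₀(d/10)
d = 10 × 10^(0.23/5) = 10 × 10^0.046 = 11.12 pc.

11.1 pc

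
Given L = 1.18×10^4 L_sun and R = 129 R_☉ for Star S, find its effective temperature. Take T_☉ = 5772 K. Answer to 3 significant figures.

T/T_☉ = (L/L_☉)^(1/4) / (R/R_☉)^(1/2)
T = 5772 × (1.18×10^4)^(1/4) / √(129) = 5772 × 10.42 / 11.36 = 5297 K.

5.30×10^3 K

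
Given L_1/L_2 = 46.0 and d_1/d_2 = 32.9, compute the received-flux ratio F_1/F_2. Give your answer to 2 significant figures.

F = L/(4πd²), so F_1/F_2 = (L_1/L_2) / (d_1/d_2)²
= 46.0 / (32.9)² = 46.0 / 1082 = 0.04250.

0.042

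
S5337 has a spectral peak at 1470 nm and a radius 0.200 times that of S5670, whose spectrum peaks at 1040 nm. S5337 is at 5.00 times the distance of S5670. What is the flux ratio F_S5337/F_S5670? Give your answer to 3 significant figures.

4.01×10^-4

Wien's law: T_S5337/T_S5670 = λ_S5670/λ_S5337 = 1040/1470 = 0.7075.
L_S5337/L_S5670 = (R_S5337/R_S5670)²(T_S5337/T_S5670)⁴ = (0.200)²(0.7075)⁴ = 0.01002.
F_S5337/F_S5670 = (L_S5337/L_S5670)/(d_S5337/d_S5670)² = 0.01002/(5.00)² = 4.009×10^-4.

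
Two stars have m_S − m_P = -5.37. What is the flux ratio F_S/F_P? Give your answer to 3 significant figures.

F_S/F_P = 10^(−(m_S − m_P)/2.5) = 10^(5.37/2.5) = 10^2.148 = 140.6.

141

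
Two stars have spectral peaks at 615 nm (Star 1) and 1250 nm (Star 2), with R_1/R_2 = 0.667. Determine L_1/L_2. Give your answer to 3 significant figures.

Wien's law gives T ∝ 1/λ_max, so T_1/T_2 = λ_2/λ_1 = 1250/615 = 2.033.
Then L ∝ R²T⁴ gives L_1/L_2 = (0.667)² × (2.033)⁴ = 0.4449 × 17.07 = 7.593.

7.59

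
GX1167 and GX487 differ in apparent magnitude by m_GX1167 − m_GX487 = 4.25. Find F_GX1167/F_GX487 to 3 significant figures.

F_GX1167/F_GX487 = 10^(−(m_GX1167 − m_GX487)/2.5) = 10^(-4.25/2.5) = 10^-1.700 = 0.01995.

0.0200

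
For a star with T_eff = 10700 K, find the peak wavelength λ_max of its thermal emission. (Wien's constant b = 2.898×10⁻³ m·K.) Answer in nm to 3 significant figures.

271 nm

λ_max = b/T = 2.898×10⁻³ / 10700 = 2.71×10^-7 m = 270.8 nm.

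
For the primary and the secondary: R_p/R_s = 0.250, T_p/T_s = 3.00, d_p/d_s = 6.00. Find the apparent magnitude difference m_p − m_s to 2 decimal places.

2.13

L_p/L_s = (0.250)²(3.00)⁴ = 5.062.
F_p/F_s = (L_p/L_s)/(d_p/d_s)² = 5.062/36.00 = 0.1406.
m_p − m_s = −2.5 log₁₀(0.1406) = 2.13.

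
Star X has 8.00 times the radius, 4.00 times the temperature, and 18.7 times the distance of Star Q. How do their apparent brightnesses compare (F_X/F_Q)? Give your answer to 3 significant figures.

46.9

L_X/L_Q = (R_X/R_Q)²(T_X/T_Q)⁴ = (8.00)² × (4.00)⁴ = 1.638×10^4.
F_X/F_Q = (L_X/L_Q)/(d_X/d_Q)² = 1.638×10^4 / (18.7)² = 46.85.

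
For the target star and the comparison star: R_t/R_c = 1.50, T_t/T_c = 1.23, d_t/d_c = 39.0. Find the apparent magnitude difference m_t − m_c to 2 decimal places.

L_t/L_c = (1.50)²(1.23)⁴ = 5.150.
F_t/F_c = (L_t/L_c)/(d_t/d_c)² = 5.150/1521 = 0.003386.
m_t − m_c = −2.5 log₁₀(0.003386) = 6.18.

6.18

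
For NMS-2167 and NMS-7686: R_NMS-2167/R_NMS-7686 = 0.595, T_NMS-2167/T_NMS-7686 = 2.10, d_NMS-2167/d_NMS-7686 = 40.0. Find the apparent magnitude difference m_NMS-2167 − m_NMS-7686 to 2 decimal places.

5.92

L_NMS-2167/L_NMS-7686 = (0.595)²(2.10)⁴ = 6.885.
F_NMS-2167/F_NMS-7686 = (L_NMS-2167/L_NMS-7686)/(d_NMS-2167/d_NMS-7686)² = 6.885/1600 = 0.004303.
m_NMS-2167 − m_NMS-7686 = −2.5 log₁₀(0.004303) = 5.92.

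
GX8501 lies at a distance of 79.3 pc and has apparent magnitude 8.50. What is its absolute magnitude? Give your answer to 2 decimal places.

M = m − 5 log₁₀(d/10 pc) = 8.50 − 5 log₁₀(79.3/10)
  = 8.50 − 5 × 0.899 = 8.50 − 4.50 = 4.00.

4.00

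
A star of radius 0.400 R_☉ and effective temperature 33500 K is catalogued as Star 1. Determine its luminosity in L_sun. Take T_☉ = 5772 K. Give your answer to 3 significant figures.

L/L_☉ = (R/R_☉)² (T/T_☉)⁴ = (0.400)² × (33500/5772)⁴
       = 0.1600 × (5.804)⁴ = 0.1600 × 1135 = 181.5.

182 L_sun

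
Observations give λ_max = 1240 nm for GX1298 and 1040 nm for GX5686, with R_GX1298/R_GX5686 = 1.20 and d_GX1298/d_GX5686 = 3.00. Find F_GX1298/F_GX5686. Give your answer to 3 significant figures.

0.0792

Wien's law: T_GX1298/T_GX5686 = λ_GX5686/λ_GX1298 = 1040/1240 = 0.8387.
L_GX1298/L_GX5686 = (R_GX1298/R_GX5686)²(T_GX1298/T_GX5686)⁴ = (1.20)²(0.8387)⁴ = 0.7125.
F_GX1298/F_GX5686 = (L_GX1298/L_GX5686)/(d_GX1298/d_GX5686)² = 0.7125/(3.00)² = 0.07917.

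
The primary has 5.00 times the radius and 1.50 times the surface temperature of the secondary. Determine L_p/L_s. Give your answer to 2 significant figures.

From the Stefan–Boltzmann law, L ∝ R²T⁴, so
L_p/L_s = (R_p/R_s)² (T_p/T_s)⁴ = (5.00)² × (1.50)⁴ = 25.00 × 5.062 = 126.6.

1.3×10^2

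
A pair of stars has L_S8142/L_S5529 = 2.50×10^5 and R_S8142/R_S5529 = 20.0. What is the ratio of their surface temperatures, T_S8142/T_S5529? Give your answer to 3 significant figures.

L ∝ R²T⁴ gives T ∝ (L/R²)^(1/4), so
T_S8142/T_S5529 = (2.50×10^5 / 20.0²)^(1/4) = (625.0)^(1/4) = 5.000.

5.00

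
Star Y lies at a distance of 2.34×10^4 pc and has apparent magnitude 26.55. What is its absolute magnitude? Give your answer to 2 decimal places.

9.70

M = m − 5 log₁₀(d/10 pc) = 26.55 − 5 log₁₀(2.34×10^4/10)
  = 26.55 − 5 × 3.369 = 26.55 − 16.85 = 9.70.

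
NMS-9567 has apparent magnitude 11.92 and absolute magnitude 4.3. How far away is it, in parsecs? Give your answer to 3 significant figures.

m − M = 5 log₁₀(d/10 pc)
11.92 − (4.3) = 7.62 = 5 log₁₀(d/10)
d = 10 × 10^(7.62/5) = 10 × 10^1.524 = 334.2 pc.

334 pc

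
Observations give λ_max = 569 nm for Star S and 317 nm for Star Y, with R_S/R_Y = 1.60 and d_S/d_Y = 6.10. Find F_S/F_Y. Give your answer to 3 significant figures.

0.00663

Wien's law: T_S/T_Y = λ_Y/λ_S = 317/569 = 0.5571.
L_S/L_Y = (R_S/R_Y)²(T_S/T_Y)⁴ = (1.60)²(0.5571)⁴ = 0.2466.
F_S/F_Y = (L_S/L_Y)/(d_S/d_Y)² = 0.2466/(6.10)² = 0.006628.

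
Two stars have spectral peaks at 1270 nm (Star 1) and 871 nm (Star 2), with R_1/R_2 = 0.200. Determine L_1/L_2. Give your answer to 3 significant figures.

Wien's law gives T ∝ 1/λ_max, so T_1/T_2 = λ_2/λ_1 = 871/1270 = 0.6858.
Then L ∝ R²T⁴ gives L_1/L_2 = (0.200)² × (0.6858)⁴ = 0.04000 × 0.2212 = 0.008849.

0.00885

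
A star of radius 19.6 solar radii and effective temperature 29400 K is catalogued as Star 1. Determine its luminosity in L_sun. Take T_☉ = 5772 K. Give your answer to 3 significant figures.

L/L_☉ = (R/R_☉)² (T/T_☉)⁴ = (19.6)² × (29400/5772)⁴
       = 384.2 × (5.094)⁴ = 384.2 × 673.1 = 2.586×10^5.

2.59×10^5 L_sun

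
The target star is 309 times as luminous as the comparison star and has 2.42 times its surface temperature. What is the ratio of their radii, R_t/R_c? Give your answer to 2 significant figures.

L ∝ R²T⁴ gives R ∝ √L / T², so
R_t/R_c = √(309) / (2.42)² = 17.58 / 5.856 = 3.002.

3.0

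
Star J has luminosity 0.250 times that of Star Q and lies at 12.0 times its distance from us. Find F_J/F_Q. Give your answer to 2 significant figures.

F = L/(4πd²), so F_J/F_Q = (L_J/L_Q) / (d_J/d_Q)²
= 0.250 / (12.0)² = 0.250 / 144.0 = 0.001736.

0.0017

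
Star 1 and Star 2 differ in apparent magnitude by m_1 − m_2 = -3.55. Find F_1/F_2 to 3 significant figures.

F_1/F_2 = 10^(−(m_1 − m_2)/2.5) = 10^(3.55/2.5) = 10^1.420 = 26.30.

26.3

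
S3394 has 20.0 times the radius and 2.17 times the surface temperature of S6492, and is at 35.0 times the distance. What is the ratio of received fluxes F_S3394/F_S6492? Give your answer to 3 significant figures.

7.24

L_S3394/L_S6492 = (R_S3394/R_S6492)²(T_S3394/T_S6492)⁴ = (20.0)² × (2.17)⁴ = 8869.
F_S3394/F_S6492 = (L_S3394/L_S6492)/(d_S3394/d_S6492)² = 8869 / (35.0)² = 7.240.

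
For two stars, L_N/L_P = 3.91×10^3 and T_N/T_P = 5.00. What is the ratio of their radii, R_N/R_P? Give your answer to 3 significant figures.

2.50

L ∝ R²T⁴ gives R ∝ √L / T², so
R_N/R_P = √(3.91×10^3) / (5.00)² = 62.53 / 25.00 = 2.501.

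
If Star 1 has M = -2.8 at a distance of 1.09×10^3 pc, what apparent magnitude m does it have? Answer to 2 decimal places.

7.39

m = M + 5 log₁₀(d/10 pc) = -2.8 + 5 log₁₀(1.09×10^3/10)
  = -2.8 + 5 × 2.037 = -2.8 + 10.19 = 7.39.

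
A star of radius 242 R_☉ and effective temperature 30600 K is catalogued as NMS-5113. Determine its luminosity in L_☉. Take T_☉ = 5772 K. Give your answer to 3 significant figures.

4.63×10^7 L_☉

L/L_☉ = (R/R_☉)² (T/T_☉)⁴ = (242)² × (30600/5772)⁴
       = 5.856×10^4 × (5.301)⁴ = 5.856×10^4 × 789.9 = 4.626×10^7.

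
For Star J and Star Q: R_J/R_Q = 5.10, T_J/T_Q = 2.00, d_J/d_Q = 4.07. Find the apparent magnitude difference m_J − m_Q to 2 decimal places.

-3.50

L_J/L_Q = (5.10)²(2.00)⁴ = 416.2.
F_J/F_Q = (L_J/L_Q)/(d_J/d_Q)² = 416.2/16.56 = 25.12.
m_J − m_Q = −2.5 log₁₀(25.12) = -3.50.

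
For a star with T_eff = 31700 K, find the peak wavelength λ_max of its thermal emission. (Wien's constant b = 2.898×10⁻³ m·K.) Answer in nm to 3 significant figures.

91.4 nm

λ_max = b/T = 2.898×10⁻³ / 31700 = 9.14×10^-8 m = 91.42 nm.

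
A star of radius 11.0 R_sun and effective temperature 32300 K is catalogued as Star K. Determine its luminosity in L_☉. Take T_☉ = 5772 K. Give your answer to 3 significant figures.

L/L_☉ = (R/R_☉)² (T/T_☉)⁴ = (11.0)² × (32300/5772)⁴
       = 121.0 × (5.596)⁴ = 121.0 × 980.6 = 1.187×10^5.

1.19×10^5 L_☉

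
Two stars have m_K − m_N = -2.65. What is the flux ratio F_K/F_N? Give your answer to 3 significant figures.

F_K/F_N = 10^(−(m_K − m_N)/2.5) = 10^(2.65/2.5) = 10^1.060 = 11.48.

11.5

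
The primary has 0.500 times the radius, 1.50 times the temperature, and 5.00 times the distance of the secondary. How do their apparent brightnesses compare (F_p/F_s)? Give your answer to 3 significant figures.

0.0506

L_p/L_s = (R_p/R_s)²(T_p/T_s)⁴ = (0.500)² × (1.50)⁴ = 1.266.
F_p/F_s = (L_p/L_s)/(d_p/d_s)² = 1.266 / (5.00)² = 0.05063.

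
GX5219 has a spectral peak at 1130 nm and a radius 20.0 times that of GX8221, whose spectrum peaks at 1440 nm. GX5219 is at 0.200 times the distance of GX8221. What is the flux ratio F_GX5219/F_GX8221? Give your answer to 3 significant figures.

2.64×10^4

Wien's law: T_GX5219/T_GX8221 = λ_GX8221/λ_GX5219 = 1440/1130 = 1.274.
L_GX5219/L_GX8221 = (R_GX5219/R_GX8221)²(T_GX5219/T_GX8221)⁴ = (20.0)²(1.274)⁴ = 1055.
F_GX5219/F_GX8221 = (L_GX5219/L_GX8221)/(d_GX5219/d_GX8221)² = 1055/(0.200)² = 2.637×10^4.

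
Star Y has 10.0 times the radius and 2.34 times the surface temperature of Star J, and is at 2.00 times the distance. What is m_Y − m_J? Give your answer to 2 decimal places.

-7.19

L_Y/L_J = (10.0)²(2.34)⁴ = 2998.
F_Y/F_J = (L_Y/L_J)/(d_Y/d_J)² = 2998/4.000 = 749.6.
m_Y − m_J = −2.5 log₁₀(749.6) = -7.19.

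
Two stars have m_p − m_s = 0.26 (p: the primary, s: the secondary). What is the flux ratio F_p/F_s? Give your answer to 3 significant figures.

0.787

F_p/F_s = 10^(−(m_p − m_s)/2.5) = 10^(-0.26/2.5) = 10^-0.104 = 0.7870.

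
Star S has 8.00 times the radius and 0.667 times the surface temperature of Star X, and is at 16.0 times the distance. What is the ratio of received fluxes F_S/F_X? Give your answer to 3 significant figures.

L_S/L_X = (R_S/R_X)²(T_S/T_X)⁴ = (8.00)² × (0.667)⁴ = 12.67.
F_S/F_X = (L_S/L_X)/(d_S/d_X)² = 12.67 / (16.0)² = 0.04948.

0.0495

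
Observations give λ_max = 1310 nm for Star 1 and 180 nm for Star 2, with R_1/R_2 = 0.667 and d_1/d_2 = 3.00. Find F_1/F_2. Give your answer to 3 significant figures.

Wien's law: T_1/T_2 = λ_2/λ_1 = 180/1310 = 0.1374.
L_1/L_2 = (R_1/R_2)²(T_1/T_2)⁴ = (0.667)²(0.1374)⁴ = 1.586×10^-4.
F_1/F_2 = (L_1/L_2)/(d_1/d_2)² = 1.586×10^-4/(3.00)² = 1.762×10^-5.

1.76×10^-5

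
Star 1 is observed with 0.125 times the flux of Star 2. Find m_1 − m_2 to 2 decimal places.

2.26

m_1 − m_2 = −2.5 log₁₀(F_1/F_2) = −2.5 log₁₀(0.125) = −2.5 × (-0.903) = 2.258.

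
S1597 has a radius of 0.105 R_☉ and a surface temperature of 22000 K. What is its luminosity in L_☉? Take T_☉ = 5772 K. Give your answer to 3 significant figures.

L/L_☉ = (R/R_☉)² (T/T_☉)⁴ = (0.105)² × (22000/5772)⁴
       = 0.01102 × (3.812)⁴ = 0.01102 × 211.1 = 2.327.

2.33 L_☉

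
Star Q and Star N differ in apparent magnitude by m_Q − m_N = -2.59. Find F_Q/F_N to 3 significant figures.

10.9

F_Q/F_N = 10^(−(m_Q − m_N)/2.5) = 10^(2.59/2.5) = 10^1.036 = 10.86.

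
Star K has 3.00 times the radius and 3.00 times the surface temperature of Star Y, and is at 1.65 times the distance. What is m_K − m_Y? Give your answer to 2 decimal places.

-6.07

L_K/L_Y = (3.00)²(3.00)⁴ = 729.0.
F_K/F_Y = (L_K/L_Y)/(d_K/d_Y)² = 729.0/2.722 = 267.8.
m_K − m_Y = −2.5 log₁₀(267.8) = -6.07.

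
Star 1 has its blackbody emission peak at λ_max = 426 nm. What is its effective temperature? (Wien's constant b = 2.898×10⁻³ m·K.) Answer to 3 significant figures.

6.80×10^3 K

T = b/λ_max = 2.898×10⁻³ / (426×10⁻⁹) = 6803 K.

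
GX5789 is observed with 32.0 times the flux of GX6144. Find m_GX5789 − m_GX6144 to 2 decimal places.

-3.76

m_GX5789 − m_GX6144 = −2.5 log₁₀(F_GX5789/F_GX6144) = −2.5 log₁₀(32.0) = −2.5 × (1.505) = -3.763.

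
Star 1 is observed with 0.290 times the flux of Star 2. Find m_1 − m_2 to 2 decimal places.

m_1 − m_2 = −2.5 log₁₀(F_1/F_2) = −2.5 log₁₀(0.290) = −2.5 × (-0.538) = 1.344.

1.34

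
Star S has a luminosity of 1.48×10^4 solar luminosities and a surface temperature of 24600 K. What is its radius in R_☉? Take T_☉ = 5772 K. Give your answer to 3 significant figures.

6.70 R_☉

R/R_☉ = √(L/L_☉) / (T/T_☉)² = √(1.48×10^4) / (4.262)²
       = 121.7 / 18.16 = 6.698.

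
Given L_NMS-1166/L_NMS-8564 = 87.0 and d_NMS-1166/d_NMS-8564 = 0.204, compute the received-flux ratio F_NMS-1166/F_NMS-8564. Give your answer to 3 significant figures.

F = L/(4πd²), so F_NMS-1166/F_NMS-8564 = (L_NMS-1166/L_NMS-8564) / (d_NMS-1166/d_NMS-8564)²
= 87.0 / (0.204)² = 87.0 / 0.04162 = 2091.

2.09×10^3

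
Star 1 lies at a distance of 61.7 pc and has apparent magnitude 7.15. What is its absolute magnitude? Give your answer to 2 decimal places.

M = m − 5 log₁₀(d/10 pc) = 7.15 − 5 log₁₀(61.7/10)
  = 7.15 − 5 × 0.790 = 7.15 − 3.95 = 3.20.

3.20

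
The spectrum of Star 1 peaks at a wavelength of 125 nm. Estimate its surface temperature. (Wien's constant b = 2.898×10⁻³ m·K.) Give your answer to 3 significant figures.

2.32×10^4 K

T = b/λ_max = 2.898×10⁻³ / (125×10⁻⁹) = 2.318×10^4 K.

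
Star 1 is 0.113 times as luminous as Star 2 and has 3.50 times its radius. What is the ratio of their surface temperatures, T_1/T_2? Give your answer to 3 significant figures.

0.310

L ∝ R²T⁴ gives T ∝ (L/R²)^(1/4), so
T_1/T_2 = (0.113 / 3.50²)^(1/4) = (0.009224)^(1/4) = 0.3099.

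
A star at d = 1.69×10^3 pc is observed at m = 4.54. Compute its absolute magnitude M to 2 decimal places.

-6.60

M = m − 5 log₁₀(d/10 pc) = 4.54 − 5 log₁₀(1.69×10^3/10)
  = 4.54 − 5 × 2.228 = 4.54 − 11.14 = -6.60.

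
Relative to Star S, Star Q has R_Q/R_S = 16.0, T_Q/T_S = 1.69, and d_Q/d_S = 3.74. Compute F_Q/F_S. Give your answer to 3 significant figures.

149

L_Q/L_S = (R_Q/R_S)²(T_Q/T_S)⁴ = (16.0)² × (1.69)⁴ = 2088.
F_Q/F_S = (L_Q/L_S)/(d_Q/d_S)² = 2088 / (3.74)² = 149.3.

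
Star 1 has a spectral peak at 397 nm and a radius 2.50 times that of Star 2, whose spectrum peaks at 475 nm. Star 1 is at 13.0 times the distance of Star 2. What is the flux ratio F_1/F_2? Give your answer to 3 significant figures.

0.0758

Wien's law: T_1/T_2 = λ_2/λ_1 = 475/397 = 1.196.
L_1/L_2 = (R_1/R_2)²(T_1/T_2)⁴ = (2.50)²(1.196)⁴ = 12.81.
F_1/F_2 = (L_1/L_2)/(d_1/d_2)² = 12.81/(13.0)² = 0.07579.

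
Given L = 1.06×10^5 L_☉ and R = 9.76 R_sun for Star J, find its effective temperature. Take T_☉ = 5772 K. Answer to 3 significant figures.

3.33×10^4 K

T/T_☉ = (L/L_☉)^(1/4) / (R/R_☉)^(1/2)
T = 5772 × (1.06×10^5)^(1/4) / √(9.76) = 5772 × 18.04 / 3.124 = 3.334×10^4 K.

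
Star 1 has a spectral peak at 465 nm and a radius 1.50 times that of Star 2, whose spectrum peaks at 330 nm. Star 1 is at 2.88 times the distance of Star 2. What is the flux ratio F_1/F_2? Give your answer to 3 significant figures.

0.0688

Wien's law: T_1/T_2 = λ_2/λ_1 = 330/465 = 0.7097.
L_1/L_2 = (R_1/R_2)²(T_1/T_2)⁴ = (1.50)²(0.7097)⁴ = 0.5707.
F_1/F_2 = (L_1/L_2)/(d_1/d_2)² = 0.5707/(2.88)² = 0.06881.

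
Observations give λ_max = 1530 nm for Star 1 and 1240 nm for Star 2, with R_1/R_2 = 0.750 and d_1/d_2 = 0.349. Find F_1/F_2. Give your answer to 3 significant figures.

1.99

Wien's law: T_1/T_2 = λ_2/λ_1 = 1240/1530 = 0.8105.
L_1/L_2 = (R_1/R_2)²(T_1/T_2)⁴ = (0.750)²(0.8105)⁴ = 0.2427.
F_1/F_2 = (L_1/L_2)/(d_1/d_2)² = 0.2427/(0.349)² = 1.992.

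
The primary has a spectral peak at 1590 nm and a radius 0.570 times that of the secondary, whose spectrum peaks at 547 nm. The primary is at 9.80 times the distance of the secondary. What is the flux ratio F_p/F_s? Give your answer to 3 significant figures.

Wien's law: T_p/T_s = λ_s/λ_p = 547/1590 = 0.3440.
L_p/L_s = (R_p/R_s)²(T_p/T_s)⁴ = (0.570)²(0.3440)⁴ = 0.004551.
F_p/F_s = (L_p/L_s)/(d_p/d_s)² = 0.004551/(9.80)² = 4.739×10^-5.

4.74×10^-5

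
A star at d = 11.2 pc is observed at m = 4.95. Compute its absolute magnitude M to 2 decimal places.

4.70

M = m − 5 log₁₀(d/10 pc) = 4.95 − 5 log₁₀(11.2/10)
  = 4.95 − 5 × 0.049 = 4.95 − 0.25 = 4.70.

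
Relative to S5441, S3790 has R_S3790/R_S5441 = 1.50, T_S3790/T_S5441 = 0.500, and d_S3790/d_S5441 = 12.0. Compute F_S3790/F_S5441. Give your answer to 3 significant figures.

9.77×10^-4

L_S3790/L_S5441 = (R_S3790/R_S5441)²(T_S3790/T_S5441)⁴ = (1.50)² × (0.500)⁴ = 0.1406.
F_S3790/F_S5441 = (L_S3790/L_S5441)/(d_S3790/d_S5441)² = 0.1406 / (12.0)² = 9.766×10^-4.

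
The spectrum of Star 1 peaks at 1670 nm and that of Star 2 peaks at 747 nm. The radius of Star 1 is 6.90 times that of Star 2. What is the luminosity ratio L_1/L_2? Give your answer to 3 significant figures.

1.91

Wien's law gives T ∝ 1/λ_max, so T_1/T_2 = λ_2/λ_1 = 747/1670 = 0.4473.
Then L ∝ R²T⁴ gives L_1/L_2 = (6.90)² × (0.4473)⁴ = 47.61 × 0.04003 = 1.906.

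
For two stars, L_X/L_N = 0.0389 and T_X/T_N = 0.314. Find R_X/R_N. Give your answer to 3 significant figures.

L ∝ R²T⁴ gives R ∝ √L / T², so
R_X/R_N = √(0.0389) / (0.314)² = 0.1972 / 0.09860 = 2.000.

2.00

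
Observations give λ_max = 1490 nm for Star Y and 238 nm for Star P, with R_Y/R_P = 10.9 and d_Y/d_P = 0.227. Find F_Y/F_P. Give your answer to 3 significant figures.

1.50

Wien's law: T_Y/T_P = λ_P/λ_Y = 238/1490 = 0.1597.
L_Y/L_P = (R_Y/R_P)²(T_Y/T_P)⁴ = (10.9)²(0.1597)⁴ = 0.07734.
F_Y/F_P = (L_Y/L_P)/(d_Y/d_P)² = 0.07734/(0.227)² = 1.501.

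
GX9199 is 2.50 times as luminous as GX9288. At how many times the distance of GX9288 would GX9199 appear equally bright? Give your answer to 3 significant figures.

1.58

Equal flux requires L_GX9199/d_GX9199² = L_GX9288/d_GX9288², so d_GX9199/d_GX9288 = √(L_GX9199/L_GX9288)
= √(2.50) = 1.581.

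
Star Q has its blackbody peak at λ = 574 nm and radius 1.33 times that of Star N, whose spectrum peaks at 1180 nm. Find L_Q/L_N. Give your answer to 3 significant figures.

Wien's law gives T ∝ 1/λ_max, so T_Q/T_N = λ_N/λ_Q = 1180/574 = 2.056.
Then L ∝ R²T⁴ gives L_Q/L_N = (1.33)² × (2.056)⁴ = 1.769 × 17.86 = 31.59.

31.6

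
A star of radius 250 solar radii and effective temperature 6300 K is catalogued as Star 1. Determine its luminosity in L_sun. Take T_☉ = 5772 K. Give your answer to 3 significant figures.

8.87×10^4 L_sun

L/L_☉ = (R/R_☉)² (T/T_☉)⁴ = (250)² × (6300/5772)⁴
       = 6.250×10^4 × (1.091)⁴ = 6.250×10^4 × 1.419 = 8.870×10^4.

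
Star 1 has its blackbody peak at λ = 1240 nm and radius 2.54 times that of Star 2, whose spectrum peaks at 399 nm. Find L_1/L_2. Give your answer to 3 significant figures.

Wien's law gives T ∝ 1/λ_max, so T_1/T_2 = λ_2/λ_1 = 399/1240 = 0.3218.
Then L ∝ R²T⁴ gives L_1/L_2 = (2.54)² × (0.3218)⁴ = 6.452 × 0.01072 = 0.06916.

0.0692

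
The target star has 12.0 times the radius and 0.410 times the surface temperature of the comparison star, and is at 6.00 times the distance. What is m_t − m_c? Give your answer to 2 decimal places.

L_t/L_c = (12.0)²(0.410)⁴ = 4.069.
F_t/F_c = (L_t/L_c)/(d_t/d_c)² = 4.069/36.00 = 0.1130.
m_t − m_c = −2.5 log₁₀(0.1130) = 2.37.

2.37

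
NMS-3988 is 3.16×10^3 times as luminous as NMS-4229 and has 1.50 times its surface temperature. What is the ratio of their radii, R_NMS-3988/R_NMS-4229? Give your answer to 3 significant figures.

L ∝ R²T⁴ gives R ∝ √L / T², so
R_NMS-3988/R_NMS-4229 = √(3.16×10^3) / (1.50)² = 56.21 / 2.250 = 24.98.

25.0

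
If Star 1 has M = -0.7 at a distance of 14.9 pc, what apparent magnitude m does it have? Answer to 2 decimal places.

m = M + 5 log₁₀(d/10 pc) = -0.7 + 5 log₁₀(14.9/10)
  = -0.7 + 5 × 0.173 = -0.7 + 0.87 = 0.17.

0.17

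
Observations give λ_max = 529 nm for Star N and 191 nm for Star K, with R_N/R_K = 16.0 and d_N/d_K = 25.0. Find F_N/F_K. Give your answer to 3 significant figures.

Wien's law: T_N/T_K = λ_K/λ_N = 191/529 = 0.3611.
L_N/L_K = (R_N/R_K)²(T_N/T_K)⁴ = (16.0)²(0.3611)⁴ = 4.351.
F_N/F_K = (L_N/L_K)/(d_N/d_K)² = 4.351/(25.0)² = 0.006961.

0.00696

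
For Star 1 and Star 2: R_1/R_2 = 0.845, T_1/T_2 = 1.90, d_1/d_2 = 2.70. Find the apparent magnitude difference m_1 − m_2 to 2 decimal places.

L_1/L_2 = (0.845)²(1.90)⁴ = 9.305.
F_1/F_2 = (L_1/L_2)/(d_1/d_2)² = 9.305/7.290 = 1.276.
m_1 − m_2 = −2.5 log₁₀(1.276) = -0.27.

-0.27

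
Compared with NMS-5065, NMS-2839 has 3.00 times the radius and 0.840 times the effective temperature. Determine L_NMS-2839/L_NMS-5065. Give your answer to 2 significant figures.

4.5

From the Stefan–Boltzmann law, L ∝ R²T⁴, so
L_NMS-2839/L_NMS-5065 = (R_NMS-2839/R_NMS-5065)² (T_NMS-2839/T_NMS-5065)⁴ = (3.00)² × (0.840)⁴ = 9.000 × 0.4979 = 4.481.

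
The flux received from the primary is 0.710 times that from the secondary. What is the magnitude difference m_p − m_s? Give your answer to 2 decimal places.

0.37

m_p − m_s = −2.5 log₁₀(F_p/F_s) = −2.5 log₁₀(0.710) = −2.5 × (-0.149) = 0.372.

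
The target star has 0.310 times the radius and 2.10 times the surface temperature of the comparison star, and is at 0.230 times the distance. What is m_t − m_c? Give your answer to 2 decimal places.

L_t/L_c = (0.310)²(2.10)⁴ = 1.869.
F_t/F_c = (L_t/L_c)/(d_t/d_c)² = 1.869/0.05290 = 35.33.
m_t − m_c = −2.5 log₁₀(35.33) = -3.87.

-3.87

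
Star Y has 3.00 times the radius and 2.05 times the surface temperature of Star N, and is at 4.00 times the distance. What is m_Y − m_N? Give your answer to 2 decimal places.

-2.49

L_Y/L_N = (3.00)²(2.05)⁴ = 158.9.
F_Y/F_N = (L_Y/L_N)/(d_Y/d_N)² = 158.9/16.00 = 9.934.
m_Y − m_N = −2.5 log₁₀(9.934) = -2.49.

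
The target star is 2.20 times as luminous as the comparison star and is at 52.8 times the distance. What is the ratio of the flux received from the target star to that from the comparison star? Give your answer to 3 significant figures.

7.89×10^-4

F = L/(4πd²), so F_t/F_c = (L_t/L_c) / (d_t/d_c)²
= 2.20 / (52.8)² = 2.20 / 2788 = 7.891×10^-4.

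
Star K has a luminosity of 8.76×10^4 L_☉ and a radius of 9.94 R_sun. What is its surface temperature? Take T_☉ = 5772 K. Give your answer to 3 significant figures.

3.15×10^4 K

T/T_☉ = (L/L_☉)^(1/4) / (R/R_☉)^(1/2)
T = 5772 × (8.76×10^4)^(1/4) / √(9.94) = 5772 × 17.20 / 3.153 = 3.150×10^4 K.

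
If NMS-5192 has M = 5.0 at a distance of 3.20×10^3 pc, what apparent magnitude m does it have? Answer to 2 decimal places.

m = M + 5 log₁₀(d/10 pc) = 5.0 + 5 log₁₀(3.20×10^3/10)
  = 5.0 + 5 × 2.505 = 5.0 + 12.53 = 17.53.

17.53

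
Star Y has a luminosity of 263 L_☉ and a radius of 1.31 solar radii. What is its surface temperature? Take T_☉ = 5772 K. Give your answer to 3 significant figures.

2.03×10^4 K

T/T_☉ = (L/L_☉)^(1/4) / (R/R_☉)^(1/2)
T = 5772 × (263)^(1/4) / √(1.31) = 5772 × 4.027 / 1.145 = 2.031×10^4 K.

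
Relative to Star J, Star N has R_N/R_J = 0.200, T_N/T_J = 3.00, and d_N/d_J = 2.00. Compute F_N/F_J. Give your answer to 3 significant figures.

L_N/L_J = (R_N/R_J)²(T_N/T_J)⁴ = (0.200)² × (3.00)⁴ = 3.240.
F_N/F_J = (L_N/L_J)/(d_N/d_J)² = 3.240 / (2.00)² = 0.8100.

0.810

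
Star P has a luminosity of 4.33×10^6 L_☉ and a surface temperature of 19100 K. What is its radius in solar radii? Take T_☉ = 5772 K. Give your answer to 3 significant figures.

R/R_☉ = √(L/L_☉) / (T/T_☉)² = √(4.33×10^6) / (3.309)²
       = 2081 / 10.95 = 190.0.

190 solar radii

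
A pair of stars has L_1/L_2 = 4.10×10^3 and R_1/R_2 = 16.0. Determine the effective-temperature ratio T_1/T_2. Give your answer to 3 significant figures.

L ∝ R²T⁴ gives T ∝ (L/R²)^(1/4), so
T_1/T_2 = (4.10×10^3 / 16.0²)^(1/4) = (16.02)^(1/4) = 2.000.

2.00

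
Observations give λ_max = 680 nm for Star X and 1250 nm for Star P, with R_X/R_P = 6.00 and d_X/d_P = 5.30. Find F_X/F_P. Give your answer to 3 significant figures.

14.6

Wien's law: T_X/T_P = λ_P/λ_X = 1250/680 = 1.838.
L_X/L_P = (R_X/R_P)²(T_X/T_P)⁴ = (6.00)²(1.838)⁴ = 411.1.
F_X/F_P = (L_X/L_P)/(d_X/d_P)² = 411.1/(5.30)² = 14.63.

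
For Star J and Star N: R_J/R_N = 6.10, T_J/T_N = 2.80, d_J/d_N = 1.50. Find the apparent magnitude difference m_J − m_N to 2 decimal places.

L_J/L_N = (6.10)²(2.80)⁴ = 2287.
F_J/F_N = (L_J/L_N)/(d_J/d_N)² = 2287/2.250 = 1017.
m_J − m_N = −2.5 log₁₀(1017) = -7.52.

-7.52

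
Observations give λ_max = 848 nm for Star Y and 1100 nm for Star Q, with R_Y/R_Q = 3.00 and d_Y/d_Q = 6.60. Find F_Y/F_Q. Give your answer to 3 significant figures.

0.585

Wien's law: T_Y/T_Q = λ_Q/λ_Y = 1100/848 = 1.297.
L_Y/L_Q = (R_Y/R_Q)²(T_Y/T_Q)⁴ = (3.00)²(1.297)⁴ = 25.48.
F_Y/F_Q = (L_Y/L_Q)/(d_Y/d_Q)² = 25.48/(6.60)² = 0.5850.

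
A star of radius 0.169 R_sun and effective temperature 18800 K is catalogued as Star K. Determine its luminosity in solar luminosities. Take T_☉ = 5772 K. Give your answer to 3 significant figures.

L/L_☉ = (R/R_☉)² (T/T_☉)⁴ = (0.169)² × (18800/5772)⁴
       = 0.02856 × (3.257)⁴ = 0.02856 × 112.5 = 3.214.

3.21 solar luminosities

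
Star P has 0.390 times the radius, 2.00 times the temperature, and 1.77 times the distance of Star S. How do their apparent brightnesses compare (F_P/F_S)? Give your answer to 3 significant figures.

0.777

L_P/L_S = (R_P/R_S)²(T_P/T_S)⁴ = (0.390)² × (2.00)⁴ = 2.434.
F_P/F_S = (L_P/L_S)/(d_P/d_S)² = 2.434 / (1.77)² = 0.7768.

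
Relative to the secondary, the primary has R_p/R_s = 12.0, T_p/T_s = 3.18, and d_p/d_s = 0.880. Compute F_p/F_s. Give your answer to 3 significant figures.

1.90×10^4

L_p/L_s = (R_p/R_s)²(T_p/T_s)⁴ = (12.0)² × (3.18)⁴ = 1.473×10^4.
F_p/F_s = (L_p/L_s)/(d_p/d_s)² = 1.473×10^4 / (0.880)² = 1.902×10^4.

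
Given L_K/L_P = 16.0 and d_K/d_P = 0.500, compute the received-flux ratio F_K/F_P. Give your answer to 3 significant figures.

F = L/(4πd²), so F_K/F_P = (L_K/L_P) / (d_K/d_P)²
= 16.0 / (0.500)² = 16.0 / 0.2500 = 64.00.

64.0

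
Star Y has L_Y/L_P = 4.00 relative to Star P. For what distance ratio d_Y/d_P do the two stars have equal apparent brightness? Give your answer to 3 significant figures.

Equal flux requires L_Y/d_Y² = L_P/d_P², so d_Y/d_P = √(L_Y/L_P)
= √(4.00) = 2.000.

2.00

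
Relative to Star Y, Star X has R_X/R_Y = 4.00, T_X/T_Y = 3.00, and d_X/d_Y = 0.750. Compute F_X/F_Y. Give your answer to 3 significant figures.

L_X/L_Y = (R_X/R_Y)²(T_X/T_Y)⁴ = (4.00)² × (3.00)⁴ = 1296.
F_X/F_Y = (L_X/L_Y)/(d_X/d_Y)² = 1296 / (0.750)² = 2304.

2.30×10^3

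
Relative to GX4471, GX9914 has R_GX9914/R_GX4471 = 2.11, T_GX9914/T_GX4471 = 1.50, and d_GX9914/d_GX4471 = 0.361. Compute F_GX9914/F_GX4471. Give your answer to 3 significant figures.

173

L_GX9914/L_GX4471 = (R_GX9914/R_GX4471)²(T_GX9914/T_GX4471)⁴ = (2.11)² × (1.50)⁴ = 22.54.
F_GX9914/F_GX4471 = (L_GX9914/L_GX4471)/(d_GX9914/d_GX4471)² = 22.54 / (0.361)² = 172.9.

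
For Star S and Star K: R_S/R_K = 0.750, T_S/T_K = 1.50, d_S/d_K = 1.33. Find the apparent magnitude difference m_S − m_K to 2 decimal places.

L_S/L_K = (0.750)²(1.50)⁴ = 2.848.
F_S/F_K = (L_S/L_K)/(d_S/d_K)² = 2.848/1.769 = 1.610.
m_S − m_K = −2.5 log₁₀(1.610) = -0.52.

-0.52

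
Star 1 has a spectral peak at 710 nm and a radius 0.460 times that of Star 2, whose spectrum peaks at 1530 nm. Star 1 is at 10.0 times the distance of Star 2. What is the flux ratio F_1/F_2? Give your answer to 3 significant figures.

0.0456

Wien's law: T_1/T_2 = λ_2/λ_1 = 1530/710 = 2.155.
L_1/L_2 = (R_1/R_2)²(T_1/T_2)⁴ = (0.460)²(2.155)⁴ = 4.563.
F_1/F_2 = (L_1/L_2)/(d_1/d_2)² = 4.563/(10.0)² = 0.04563.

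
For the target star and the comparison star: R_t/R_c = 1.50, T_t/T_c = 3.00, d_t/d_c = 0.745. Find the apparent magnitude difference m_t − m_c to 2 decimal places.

-6.29

L_t/L_c = (1.50)²(3.00)⁴ = 182.2.
F_t/F_c = (L_t/L_c)/(d_t/d_c)² = 182.2/0.5550 = 328.4.
m_t − m_c = −2.5 log₁₀(328.4) = -6.29.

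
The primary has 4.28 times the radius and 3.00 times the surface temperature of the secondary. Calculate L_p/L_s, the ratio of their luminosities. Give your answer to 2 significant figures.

From the Stefan–Boltzmann law, L ∝ R²T⁴, so
L_p/L_s = (R_p/R_s)² (T_p/T_s)⁴ = (4.28)² × (3.00)⁴ = 18.32 × 81.00 = 1484.

1.5×10^3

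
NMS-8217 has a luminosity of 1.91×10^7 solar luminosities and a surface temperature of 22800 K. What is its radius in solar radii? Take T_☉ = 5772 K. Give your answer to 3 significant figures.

R/R_☉ = √(L/L_☉) / (T/T_☉)² = √(1.91×10^7) / (3.950)²
       = 4370 / 15.60 = 280.1.

280 solar radii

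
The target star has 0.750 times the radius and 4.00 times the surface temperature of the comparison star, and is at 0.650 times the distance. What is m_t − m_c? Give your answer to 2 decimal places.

L_t/L_c = (0.750)²(4.00)⁴ = 144.0.
F_t/F_c = (L_t/L_c)/(d_t/d_c)² = 144.0/0.4225 = 340.8.
m_t − m_c = −2.5 log₁₀(340.8) = -6.33.

-6.33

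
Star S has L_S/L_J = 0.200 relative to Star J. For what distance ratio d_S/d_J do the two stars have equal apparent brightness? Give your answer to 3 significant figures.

0.447

Equal flux requires L_S/d_S² = L_J/d_J², so d_S/d_J = √(L_S/L_J)
= √(0.200) = 0.4472.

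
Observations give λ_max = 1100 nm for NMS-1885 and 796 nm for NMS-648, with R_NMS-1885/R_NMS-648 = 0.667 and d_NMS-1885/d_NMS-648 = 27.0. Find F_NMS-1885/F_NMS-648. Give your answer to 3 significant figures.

1.67×10^-4

Wien's law: T_NMS-1885/T_NMS-648 = λ_NMS-648/λ_NMS-1885 = 796/1100 = 0.7236.
L_NMS-1885/L_NMS-648 = (R_NMS-1885/R_NMS-648)²(T_NMS-1885/T_NMS-648)⁴ = (0.667)²(0.7236)⁴ = 0.1220.
F_NMS-1885/F_NMS-648 = (L_NMS-1885/L_NMS-648)/(d_NMS-1885/d_NMS-648)² = 0.1220/(27.0)² = 1.673×10^-4.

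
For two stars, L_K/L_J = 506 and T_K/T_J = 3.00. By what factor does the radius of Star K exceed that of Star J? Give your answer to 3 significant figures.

2.50

L ∝ R²T⁴ gives R ∝ √L / T², so
R_K/R_J = √(506) / (3.00)² = 22.49 / 9.000 = 2.499.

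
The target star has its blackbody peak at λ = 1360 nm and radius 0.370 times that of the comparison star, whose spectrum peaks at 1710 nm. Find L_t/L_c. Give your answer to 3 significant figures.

0.342

Wien's law gives T ∝ 1/λ_max, so T_t/T_c = λ_c/λ_t = 1710/1360 = 1.257.
Then L ∝ R²T⁴ gives L_t/L_c = (0.370)² × (1.257)⁴ = 0.1369 × 2.499 = 0.3422.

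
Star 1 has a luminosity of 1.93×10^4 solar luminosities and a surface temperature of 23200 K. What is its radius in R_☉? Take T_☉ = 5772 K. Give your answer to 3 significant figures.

R/R_☉ = √(L/L_☉) / (T/T_☉)² = √(1.93×10^4) / (4.019)²
       = 138.9 / 16.16 = 8.599.

8.60 R_☉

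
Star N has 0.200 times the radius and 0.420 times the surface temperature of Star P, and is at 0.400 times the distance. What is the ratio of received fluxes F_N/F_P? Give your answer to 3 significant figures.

L_N/L_P = (R_N/R_P)²(T_N/T_P)⁴ = (0.200)² × (0.420)⁴ = 0.001245.
F_N/F_P = (L_N/L_P)/(d_N/d_P)² = 0.001245 / (0.400)² = 0.007779.

0.00778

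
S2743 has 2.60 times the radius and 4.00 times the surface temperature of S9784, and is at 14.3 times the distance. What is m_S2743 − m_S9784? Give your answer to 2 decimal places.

-2.32

L_S2743/L_S9784 = (2.60)²(4.00)⁴ = 1731.
F_S2743/F_S9784 = (L_S2743/L_S9784)/(d_S2743/d_S9784)² = 1731/204.5 = 8.463.
m_S2743 − m_S9784 = −2.5 log₁₀(8.463) = -2.32.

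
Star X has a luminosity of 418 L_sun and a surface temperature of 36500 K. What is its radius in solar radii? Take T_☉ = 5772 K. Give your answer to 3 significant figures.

R/R_☉ = √(L/L_☉) / (T/T_☉)² = √(418) / (6.324)²
       = 20.45 / 39.99 = 0.5113.

0.511 solar radii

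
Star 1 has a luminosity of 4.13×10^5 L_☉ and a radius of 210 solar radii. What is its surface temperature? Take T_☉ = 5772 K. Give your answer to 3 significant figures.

1.01×10^4 K

T/T_☉ = (L/L_☉)^(1/4) / (R/R_☉)^(1/2)
T = 5772 × (4.13×10^5)^(1/4) / √(210) = 5772 × 25.35 / 14.49 = 1.010×10^4 K.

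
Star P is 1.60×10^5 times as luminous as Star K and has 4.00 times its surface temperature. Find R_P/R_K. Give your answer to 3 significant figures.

25.0

L ∝ R²T⁴ gives R ∝ √L / T², so
R_P/R_K = √(1.60×10^5) / (4.00)² = 400.0 / 16.00 = 25.00.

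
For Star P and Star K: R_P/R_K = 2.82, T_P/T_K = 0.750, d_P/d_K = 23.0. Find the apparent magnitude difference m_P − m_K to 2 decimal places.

L_P/L_K = (2.82)²(0.750)⁴ = 2.516.
F_P/F_K = (L_P/L_K)/(d_P/d_K)² = 2.516/529.0 = 0.004757.
m_P − m_K = −2.5 log₁₀(0.004757) = 5.81.

5.81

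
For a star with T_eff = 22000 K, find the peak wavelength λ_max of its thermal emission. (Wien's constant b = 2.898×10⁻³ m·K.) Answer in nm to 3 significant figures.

λ_max = b/T = 2.898×10⁻³ / 22000 = 1.32×10^-7 m = 131.7 nm.

132 nm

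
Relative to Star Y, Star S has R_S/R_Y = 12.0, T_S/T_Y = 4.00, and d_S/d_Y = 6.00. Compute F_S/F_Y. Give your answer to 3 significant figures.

1.02×10^3

L_S/L_Y = (R_S/R_Y)²(T_S/T_Y)⁴ = (12.0)² × (4.00)⁴ = 3.686×10^4.
F_S/F_Y = (L_S/L_Y)/(d_S/d_Y)² = 3.686×10^4 / (6.00)² = 1024.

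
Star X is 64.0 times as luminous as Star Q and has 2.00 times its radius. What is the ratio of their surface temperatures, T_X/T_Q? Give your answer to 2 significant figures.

2.0

L ∝ R²T⁴ gives T ∝ (L/R²)^(1/4), so
T_X/T_Q = (64.0 / 2.00²)^(1/4) = (16.00)^(1/4) = 2.000.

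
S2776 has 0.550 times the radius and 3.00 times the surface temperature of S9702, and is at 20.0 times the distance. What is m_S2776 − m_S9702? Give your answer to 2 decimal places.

L_S2776/L_S9702 = (0.550)²(3.00)⁴ = 24.50.
F_S2776/F_S9702 = (L_S2776/L_S9702)/(d_S2776/d_S9702)² = 24.50/400.0 = 0.06126.
m_S2776 − m_S9702 = −2.5 log₁₀(0.06126) = 3.03.

3.03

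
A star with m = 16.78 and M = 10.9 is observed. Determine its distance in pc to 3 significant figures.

m − M = 5 log₁₀(d/10 pc)
16.78 − (10.9) = 5.88 = 5 log₁₀(d/10)
d = 10 × 10^(5.88/5) = 10 × 10^1.176 = 150.0 pc.

150 pc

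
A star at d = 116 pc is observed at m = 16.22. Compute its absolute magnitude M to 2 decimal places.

M = m − 5 log₁₀(d/10 pc) = 16.22 − 5 log₁₀(116/10)
  = 16.22 − 5 × 1.064 = 16.22 − 5.32 = 10.90.

10.90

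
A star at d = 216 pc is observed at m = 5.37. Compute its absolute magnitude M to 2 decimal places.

-1.30

M = m − 5 log₁₀(d/10 pc) = 5.37 − 5 log₁₀(216/10)
  = 5.37 − 5 × 1.334 = 5.37 − 6.67 = -1.30.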